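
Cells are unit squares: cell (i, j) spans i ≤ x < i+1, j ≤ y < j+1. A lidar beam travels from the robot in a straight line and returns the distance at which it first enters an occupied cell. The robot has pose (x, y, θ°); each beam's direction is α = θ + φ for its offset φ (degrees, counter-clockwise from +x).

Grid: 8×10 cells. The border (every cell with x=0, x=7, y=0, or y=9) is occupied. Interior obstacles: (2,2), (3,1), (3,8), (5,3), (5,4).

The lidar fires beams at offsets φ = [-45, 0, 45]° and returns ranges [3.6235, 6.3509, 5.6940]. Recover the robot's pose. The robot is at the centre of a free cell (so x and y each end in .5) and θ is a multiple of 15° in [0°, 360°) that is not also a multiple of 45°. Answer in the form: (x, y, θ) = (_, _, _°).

(x, y, θ) = (6.5, 5.5, 150°)

Enumerate (i+0.5, j+0.5, θ) over the 43 free cells and 16 admissible headings. For each, cast all 3 beams and compare to the given ranges.
  (5.5, 5.5, 105°): beam 1 = 3.0000 ≠ 3.6235 ✗
  (4.5, 6.5, 285°): beam 1 = 4.0415 ≠ 3.6235 ✗
  (4.5, 3.5, 15°): beam 1 = 0.5774 ≠ 3.6235 ✗
  (4.5, 6.5, 330°): beam 1 = 1.9319 ≠ 3.6235 ✗
  …
  (6.5, 5.5, 150°): r_1=3.6235, r_2=6.3509, r_3=5.6940 — all match ✓
No second candidate reproduces the full scan.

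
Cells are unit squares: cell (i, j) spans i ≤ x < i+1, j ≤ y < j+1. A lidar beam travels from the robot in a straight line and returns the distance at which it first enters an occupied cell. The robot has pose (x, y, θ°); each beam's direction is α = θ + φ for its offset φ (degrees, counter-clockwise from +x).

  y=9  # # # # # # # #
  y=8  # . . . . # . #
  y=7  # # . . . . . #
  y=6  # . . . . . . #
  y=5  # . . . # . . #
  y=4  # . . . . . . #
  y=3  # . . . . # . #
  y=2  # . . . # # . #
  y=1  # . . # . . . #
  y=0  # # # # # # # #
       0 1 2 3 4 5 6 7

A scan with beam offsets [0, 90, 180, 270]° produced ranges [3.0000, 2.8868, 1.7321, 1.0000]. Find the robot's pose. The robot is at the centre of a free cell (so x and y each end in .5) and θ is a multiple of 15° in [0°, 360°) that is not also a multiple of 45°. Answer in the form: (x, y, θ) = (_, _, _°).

The pose lattice has 41·16 = 656 candidates. Test each by forward raycasting.
  (5.5, 7.5, 15°): beam 1 = 1.5529 ≠ 3.0000 ✗
  (2.5, 6.5, 30°): beam 2 = 1.0000 ≠ 2.8868 ✗
  (6.5, 3.5, 30°): beam 1 = 0.5774 ≠ 3.0000 ✗
  (1.5, 1.5, 30°): beam 1 = 2.8868 ≠ 3.0000 ✗
  (1.5, 1.5, 60°): beam 1 = 5.0000 ≠ 3.0000 ✗
  …
  (3.5, 4.5, 120°): r_1=3.0000, r_2=2.8868, r_3=1.7321, r_4=1.0000 — all match ✓
Only this pose fits every beam.

(x, y, θ) = (3.5, 4.5, 120°)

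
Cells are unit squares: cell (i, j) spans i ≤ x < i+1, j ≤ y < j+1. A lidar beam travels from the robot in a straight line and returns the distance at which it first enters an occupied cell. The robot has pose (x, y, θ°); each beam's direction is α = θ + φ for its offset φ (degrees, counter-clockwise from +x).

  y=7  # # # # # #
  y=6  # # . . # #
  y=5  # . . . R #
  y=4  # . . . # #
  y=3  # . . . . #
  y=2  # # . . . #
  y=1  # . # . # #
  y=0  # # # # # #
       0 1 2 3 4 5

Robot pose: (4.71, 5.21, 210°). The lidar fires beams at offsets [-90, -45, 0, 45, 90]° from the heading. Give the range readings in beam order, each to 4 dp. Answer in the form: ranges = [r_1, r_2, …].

beam 1: φ=-90°, α=120°
  direction (-0.5000, 0.8660); cell (4,5); t to first gridline: x 1.4200, y 0.9122 (then +2.0000 / +1.1547)
    (4,6) via y @ 0.9122  # hit
  → r_1 = 0.9122
beam 2: φ=-45°, α=165°
  direction (-0.9659, 0.2588); cell (4,5); t to first gridline: x 0.7350, y 3.0523 (then +1.0353 / +3.8637)
    (3,5) via x @ 0.7350
    (2,5) via x @ 1.7703
    (1,5) via x @ 2.8056
    (1,6) via y @ 3.0523  # hit
  → r_2 = 3.0523
beam 3: φ=0°, α=210°
  direction (-0.8660, -0.5000); cell (4,5); t to first gridline: x 0.8198, y 0.4200 (then +1.1547 / +2.0000)
    (4,4) via y @ 0.4200  # hit
  → r_3 = 0.4200
beam 4: φ=45°, α=255°
  direction (-0.2588, -0.9659); cell (4,5); t to first gridline: x 2.7432, y 0.2174 (then +3.8637 / +1.0353)
    (4,4) via y @ 0.2174  # hit
  → r_4 = 0.2174
beam 5: φ=90°, α=300°
  direction (0.5000, -0.8660); cell (4,5); t to first gridline: x 0.5800, y 0.2425 (then +2.0000 / +1.1547)
    (4,4) via y @ 0.2425  # hit
  → r_5 = 0.2425

ranges = [0.9122, 3.0523, 0.4200, 0.2174, 0.2425]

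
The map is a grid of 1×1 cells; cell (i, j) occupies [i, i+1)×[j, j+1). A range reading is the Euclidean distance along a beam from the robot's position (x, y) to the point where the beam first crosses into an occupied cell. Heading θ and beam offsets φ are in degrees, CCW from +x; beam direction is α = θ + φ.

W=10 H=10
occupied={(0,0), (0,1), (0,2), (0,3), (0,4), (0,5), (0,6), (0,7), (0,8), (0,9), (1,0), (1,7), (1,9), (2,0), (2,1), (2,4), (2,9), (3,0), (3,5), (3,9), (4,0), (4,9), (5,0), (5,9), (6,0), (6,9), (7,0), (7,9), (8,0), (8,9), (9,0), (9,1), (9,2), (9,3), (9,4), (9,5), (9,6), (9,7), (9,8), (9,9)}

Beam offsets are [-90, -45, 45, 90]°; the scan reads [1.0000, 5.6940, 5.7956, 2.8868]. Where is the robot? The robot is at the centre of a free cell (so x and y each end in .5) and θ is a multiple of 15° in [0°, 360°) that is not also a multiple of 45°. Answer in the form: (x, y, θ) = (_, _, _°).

(x, y, θ) = (8.5, 3.5, 150°)

The pose lattice has 60·16 = 960 candidates. Test each by forward raycasting.
  (3.5, 1.5, 255°): beam 1 = 0.5176 ≠ 1.0000 ✗
  (3.5, 8.5, 150°): beam 1 = 0.5774 ≠ 1.0000 ✗
  (2.5, 3.5, 300°): beam 1 = 1.7321 ≠ 1.0000 ✗
  (1.5, 1.5, 165°): beam 1 = 2.5882 ≠ 1.0000 ✗
  …
  (8.5, 3.5, 150°): r_1=1.0000, r_2=5.6940, r_3=5.7956, r_4=2.8868 — all match ✓
Only this pose fits every beam.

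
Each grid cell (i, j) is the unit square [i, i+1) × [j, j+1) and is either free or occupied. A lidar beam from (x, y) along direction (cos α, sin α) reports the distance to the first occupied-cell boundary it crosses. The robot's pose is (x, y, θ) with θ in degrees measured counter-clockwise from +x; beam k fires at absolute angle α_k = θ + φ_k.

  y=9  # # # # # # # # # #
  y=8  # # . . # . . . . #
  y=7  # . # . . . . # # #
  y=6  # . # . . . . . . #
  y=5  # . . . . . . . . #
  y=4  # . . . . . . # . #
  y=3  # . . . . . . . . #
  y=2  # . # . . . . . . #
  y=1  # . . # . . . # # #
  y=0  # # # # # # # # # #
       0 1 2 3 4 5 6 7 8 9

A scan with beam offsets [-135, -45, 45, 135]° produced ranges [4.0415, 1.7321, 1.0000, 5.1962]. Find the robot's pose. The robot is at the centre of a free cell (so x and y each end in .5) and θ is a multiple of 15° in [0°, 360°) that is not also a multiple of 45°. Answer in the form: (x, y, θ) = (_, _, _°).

(x, y, θ) = (5.5, 7.5, 105°)

The pose lattice has 53·16 = 848 candidates. Test each by forward raycasting.
  (7.5, 5.5, 255°): beam 2 = 5.1962 ≠ 1.7321 ✗
  (1.5, 6.5, 15°): beam 1 = 1.0000 ≠ 4.0415 ✗
  (2.5, 5.5, 345°): beam 1 = 1.7321 ≠ 4.0415 ✗
  (6.5, 7.5, 105°): beam 1 = 0.5774 ≠ 4.0415 ✗
  (2.5, 4.5, 195°): beam 3 = 3.0000 ≠ 1.0000 ✗
  …
  (5.5, 7.5, 105°): r_1=4.0415, r_2=1.7321, r_3=1.0000, r_4=5.1962 — all match ✓
Unique over the lattice → pose = (5.5, 7.5, 105°).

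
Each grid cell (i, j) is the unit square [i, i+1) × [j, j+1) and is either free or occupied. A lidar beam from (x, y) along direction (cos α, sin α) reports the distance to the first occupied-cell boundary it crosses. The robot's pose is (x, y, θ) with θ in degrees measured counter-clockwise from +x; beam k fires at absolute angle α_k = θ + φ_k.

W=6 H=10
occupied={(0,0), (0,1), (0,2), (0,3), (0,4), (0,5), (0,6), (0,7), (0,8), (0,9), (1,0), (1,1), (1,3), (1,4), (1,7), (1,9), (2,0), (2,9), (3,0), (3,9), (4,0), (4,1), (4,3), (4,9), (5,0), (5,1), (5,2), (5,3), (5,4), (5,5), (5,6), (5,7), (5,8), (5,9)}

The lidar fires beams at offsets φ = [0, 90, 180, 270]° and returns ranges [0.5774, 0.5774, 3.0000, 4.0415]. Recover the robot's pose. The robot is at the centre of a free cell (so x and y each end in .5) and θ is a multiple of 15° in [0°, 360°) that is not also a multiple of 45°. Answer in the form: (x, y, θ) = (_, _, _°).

(x, y, θ) = (1.5, 5.5, 150°)

Candidates: 26 free-cell centres × 16 headings = 416 poses. Raycast each; keep the one whose scan matches to 4 dp.
  (2.5, 4.5, 30°): beam 1 = 2.8868 ≠ 0.5774 ✗
  (3.5, 3.5, 255°): beam 1 = 2.5882 ≠ 0.5774 ✗
  (3.5, 7.5, 285°): beam 1 = 3.6235 ≠ 0.5774 ✗
  (4.5, 5.5, 210°): beam 1 = 2.8868 ≠ 0.5774 ✗
  …
  (1.5, 5.5, 150°): r_1=0.5774, r_2=0.5774, r_3=3.0000, r_4=4.0415 — all match ✓
Unique over the lattice → pose = (1.5, 5.5, 150°).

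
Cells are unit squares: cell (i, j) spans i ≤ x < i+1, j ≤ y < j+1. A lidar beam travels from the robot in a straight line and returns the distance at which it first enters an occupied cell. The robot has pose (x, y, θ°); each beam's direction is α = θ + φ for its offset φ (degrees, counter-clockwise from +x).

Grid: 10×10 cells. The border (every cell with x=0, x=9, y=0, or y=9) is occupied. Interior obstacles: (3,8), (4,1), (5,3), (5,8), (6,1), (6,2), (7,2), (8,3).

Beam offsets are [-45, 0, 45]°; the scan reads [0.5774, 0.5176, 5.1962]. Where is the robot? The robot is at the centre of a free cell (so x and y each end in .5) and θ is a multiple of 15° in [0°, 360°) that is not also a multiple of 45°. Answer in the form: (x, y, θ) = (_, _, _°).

(x, y, θ) = (5.5, 2.5, 105°)

Enumerate (i+0.5, j+0.5, θ) over the 56 free cells and 16 admissible headings. For each, cast all 3 beams and compare to the given ranges.
  (1.5, 7.5, 150°): beam 1 = 1.5529 ≠ 0.5774 ✗
  (1.5, 7.5, 15°): beam 1 = 7.5056 ≠ 0.5774 ✗
  (8.5, 4.5, 15°): beam 3 = 1.0000 ≠ 5.1962 ✗
  (2.5, 6.5, 60°): beam 1 = 6.7293 ≠ 0.5774 ✗
  (2.5, 6.5, 210°): beam 1 = 1.5529 ≠ 0.5774 ✗
  …
  (5.5, 2.5, 105°): r_1=0.5774, r_2=0.5176, r_3=5.1962 — all match ✓
No second candidate reproduces the full scan.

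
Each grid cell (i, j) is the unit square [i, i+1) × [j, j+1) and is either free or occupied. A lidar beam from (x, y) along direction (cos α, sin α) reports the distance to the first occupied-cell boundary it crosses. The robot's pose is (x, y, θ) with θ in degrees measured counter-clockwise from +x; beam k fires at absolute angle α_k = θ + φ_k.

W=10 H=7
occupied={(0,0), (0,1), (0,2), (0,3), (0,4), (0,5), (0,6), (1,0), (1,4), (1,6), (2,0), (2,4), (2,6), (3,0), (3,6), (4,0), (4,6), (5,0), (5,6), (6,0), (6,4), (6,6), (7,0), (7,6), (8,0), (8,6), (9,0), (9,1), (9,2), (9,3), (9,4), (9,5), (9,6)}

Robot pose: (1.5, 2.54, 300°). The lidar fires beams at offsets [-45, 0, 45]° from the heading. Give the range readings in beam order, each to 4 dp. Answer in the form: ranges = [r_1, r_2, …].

ranges = [1.5943, 1.7782, 5.9501]

beam 1: φ=-45°, α=255°
  d=(-0.2588,-0.9659)  start (1,2)  tX=1.9319 tY=0.5590  stride 1/|dx|=3.8637 1/|dy|=1.0353
    cross y-line → (1,1), t=0.5590
    cross y-line → (1,0), t=1.5943 (wall)
  → r_1 = 1.5943
beam 2: φ=0°, α=300°
  d=(0.5000,-0.8660)  start (1,2)  tX=1.0000 tY=0.6235  stride 1/|dx|=2.0000 1/|dy|=1.1547
    cross y-line → (1,1), t=0.6235
    cross x-line → (2,1), t=1.0000
    cross y-line → (2,0), t=1.7782 (wall)
  → r_2 = 1.7782
beam 3: φ=45°, α=345°
  d=(0.9659,-0.2588)  start (1,2)  tX=0.5176 tY=2.0864  stride 1/|dx|=1.0353 1/|dy|=3.8637
    cross x-line → (2,2), t=0.5176
    cross x-line → (3,2), t=1.5529
    cross y-line → (3,1), t=2.0864
    cross x-line → (4,1), t=2.5882
    cross x-line → (5,1), t=3.6235
    cross x-line → (6,1), t=4.6587
    cross x-line → (7,1), t=5.6940
    cross y-line → (7,0), t=5.9501 (wall)
  → r_3 = 5.9501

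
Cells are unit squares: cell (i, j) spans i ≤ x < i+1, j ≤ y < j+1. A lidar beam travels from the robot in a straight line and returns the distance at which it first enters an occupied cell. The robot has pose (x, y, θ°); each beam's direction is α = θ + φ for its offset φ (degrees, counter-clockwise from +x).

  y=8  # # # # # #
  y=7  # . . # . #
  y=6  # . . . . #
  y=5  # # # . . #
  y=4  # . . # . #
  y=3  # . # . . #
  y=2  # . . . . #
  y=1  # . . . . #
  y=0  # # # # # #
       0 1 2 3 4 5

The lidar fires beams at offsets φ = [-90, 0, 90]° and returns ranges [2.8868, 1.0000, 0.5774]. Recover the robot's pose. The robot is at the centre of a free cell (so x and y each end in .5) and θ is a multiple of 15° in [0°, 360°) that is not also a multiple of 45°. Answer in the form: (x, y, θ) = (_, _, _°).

(x, y, θ) = (4.5, 1.5, 210°)

Enumerate (i+0.5, j+0.5, θ) over the 23 free cells and 16 admissible headings. For each, cast all 3 beams and compare to the given ranges.
  (2.5, 7.5, 150°): beam 1 = 0.5774 ≠ 2.8868 ✗
  (2.5, 7.5, 30°): beam 2 = 0.5774 ≠ 1.0000 ✗
  (3.5, 3.5, 105°): beam 1 = 1.5529 ≠ 2.8868 ✗
  …
  (4.5, 1.5, 210°): r_1=2.8868, r_2=1.0000, r_3=0.5774 — all match ✓
No second candidate reproduces the full scan.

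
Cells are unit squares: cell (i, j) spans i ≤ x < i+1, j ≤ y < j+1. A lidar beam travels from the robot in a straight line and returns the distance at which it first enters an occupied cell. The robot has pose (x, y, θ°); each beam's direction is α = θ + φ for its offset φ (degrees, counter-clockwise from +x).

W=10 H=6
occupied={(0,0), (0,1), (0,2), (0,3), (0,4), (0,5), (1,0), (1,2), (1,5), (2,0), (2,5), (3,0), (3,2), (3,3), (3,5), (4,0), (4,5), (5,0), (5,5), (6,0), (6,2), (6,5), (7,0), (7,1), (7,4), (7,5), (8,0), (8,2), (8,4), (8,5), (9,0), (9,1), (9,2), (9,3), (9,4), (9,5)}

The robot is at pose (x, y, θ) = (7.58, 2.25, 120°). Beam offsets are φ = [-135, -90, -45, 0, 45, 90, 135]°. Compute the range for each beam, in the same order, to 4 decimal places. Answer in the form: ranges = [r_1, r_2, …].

ranges = [0.4348, 0.4850, 1.8117, 3.1754, 0.6005, 0.5000, 0.2588]

beam 1: φ=-135°, α=345°
  direction (0.9659, -0.2588); cell (7,2); t to first gridline: x 0.4348, y 0.9659 (then +1.0353 / +3.8637)
    (8,2) via x @ 0.4348  # hit
  → r_1 = 0.4348
beam 2: φ=-90°, α=30°
  direction (0.8660, 0.5000); cell (7,2); t to first gridline: x 0.4850, y 1.5000 (then +1.1547 / +2.0000)
    (8,2) via x @ 0.4850  # hit
  → r_2 = 0.4850
beam 3: φ=-45°, α=75°
  direction (0.2588, 0.9659); cell (7,2); t to first gridline: x 1.6228, y 0.7765 (then +3.8637 / +1.0353)
    (7,3) via y @ 0.7765
    (8,3) via x @ 1.6228
    (8,4) via y @ 1.8117  # hit
  → r_3 = 1.8117
beam 4: φ=0°, α=120°
  direction (-0.5000, 0.8660); cell (7,2); t to first gridline: x 1.1600, y 0.8660 (then +2.0000 / +1.1547)
    (7,3) via y @ 0.8660
    (6,3) via x @ 1.1600
    (6,4) via y @ 2.0207
    (5,4) via x @ 3.1600
    (5,5) via y @ 3.1754  # hit
  → r_4 = 3.1754
beam 5: φ=45°, α=165°
  direction (-0.9659, 0.2588); cell (7,2); t to first gridline: x 0.6005, y 2.8978 (then +1.0353 / +3.8637)
    (6,2) via x @ 0.6005  # hit
  → r_5 = 0.6005
beam 6: φ=90°, α=210°
  direction (-0.8660, -0.5000); cell (7,2); t to first gridline: x 0.6697, y 0.5000 (then +1.1547 / +2.0000)
    (7,1) via y @ 0.5000  # hit
  → r_6 = 0.5000
beam 7: φ=135°, α=255°
  direction (-0.2588, -0.9659); cell (7,2); t to first gridline: x 2.2409, y 0.2588 (then +3.8637 / +1.0353)
    (7,1) via y @ 0.2588  # hit
  → r_7 = 0.2588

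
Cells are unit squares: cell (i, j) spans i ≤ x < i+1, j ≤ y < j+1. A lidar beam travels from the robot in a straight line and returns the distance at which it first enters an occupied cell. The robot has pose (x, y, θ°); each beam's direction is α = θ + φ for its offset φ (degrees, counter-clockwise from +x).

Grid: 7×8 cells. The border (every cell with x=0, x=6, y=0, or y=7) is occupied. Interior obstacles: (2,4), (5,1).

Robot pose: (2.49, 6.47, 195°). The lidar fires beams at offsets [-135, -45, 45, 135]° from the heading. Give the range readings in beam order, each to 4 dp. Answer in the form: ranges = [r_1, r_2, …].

beam 1: φ=-135°, α=60°
  direction (0.5000, 0.8660); cell (2,6); t to first gridline: x 1.0200, y 0.6120 (then +2.0000 / +1.1547)
    (2,7) via y @ 0.6120  # hit
  → r_1 = 0.6120
beam 2: φ=-45°, α=150°
  direction (-0.8660, 0.5000); cell (2,6); t to first gridline: x 0.5658, y 1.0600 (then +1.1547 / +2.0000)
    (1,6) via x @ 0.5658
    (1,7) via y @ 1.0600  # hit
  → r_2 = 1.0600
beam 3: φ=45°, α=240°
  direction (-0.5000, -0.8660); cell (2,6); t to first gridline: x 0.9800, y 0.5427 (then +2.0000 / +1.1547)
    (2,5) via y @ 0.5427
    (1,5) via x @ 0.9800
    (1,4) via y @ 1.6974
    (1,3) via y @ 2.8521
    (0,3) via x @ 2.9800  # hit
  → r_3 = 2.9800
beam 4: φ=135°, α=330°
  direction (0.8660, -0.5000); cell (2,6); t to first gridline: x 0.5889, y 0.9400 (then +1.1547 / +2.0000)
    (3,6) via x @ 0.5889
    (3,5) via y @ 0.9400
    (4,5) via x @ 1.7436
    (5,5) via x @ 2.8983
    (5,4) via y @ 2.9400
    (6,4) via x @ 4.0530  # hit
  → r_4 = 4.0530

ranges = [0.6120, 1.0600, 2.9800, 4.0530]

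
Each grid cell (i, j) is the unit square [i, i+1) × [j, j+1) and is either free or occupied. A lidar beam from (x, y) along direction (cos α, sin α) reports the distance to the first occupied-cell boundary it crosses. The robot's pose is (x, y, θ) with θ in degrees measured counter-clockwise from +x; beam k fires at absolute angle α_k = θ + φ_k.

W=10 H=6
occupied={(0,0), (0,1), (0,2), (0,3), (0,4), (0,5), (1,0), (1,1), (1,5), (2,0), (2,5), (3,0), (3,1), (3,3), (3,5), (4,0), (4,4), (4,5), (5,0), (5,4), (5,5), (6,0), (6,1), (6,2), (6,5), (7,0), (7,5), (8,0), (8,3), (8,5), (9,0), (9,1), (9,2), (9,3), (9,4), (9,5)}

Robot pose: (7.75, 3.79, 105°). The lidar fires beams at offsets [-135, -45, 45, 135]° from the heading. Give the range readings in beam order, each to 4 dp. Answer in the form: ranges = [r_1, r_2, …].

ranges = [0.2887, 1.3972, 2.0207, 1.5000]

beam 1: φ=-135°, α=330°
  d=(0.8660,-0.5000)  start (7,3)  tX=0.2887 tY=1.5800  stride 1/|dx|=1.1547 1/|dy|=2.0000
    cross x-line → (8,3), t=0.2887 (wall)
  → r_1 = 0.2887
beam 2: φ=-45°, α=60°
  d=(0.5000,0.8660)  start (7,3)  tX=0.5000 tY=0.2425  stride 1/|dx|=2.0000 1/|dy|=1.1547
    cross y-line → (7,4), t=0.2425
    cross x-line → (8,4), t=0.5000
    cross y-line → (8,5), t=1.3972 (wall)
  → r_2 = 1.3972
beam 3: φ=45°, α=150°
  d=(-0.8660,0.5000)  start (7,3)  tX=0.8660 tY=0.4200  stride 1/|dx|=1.1547 1/|dy|=2.0000
    cross y-line → (7,4), t=0.4200
    cross x-line → (6,4), t=0.8660
    cross x-line → (5,4), t=2.0207 (wall)
  → r_3 = 2.0207
beam 4: φ=135°, α=240°
  d=(-0.5000,-0.8660)  start (7,3)  tX=1.5000 tY=0.9122  stride 1/|dx|=2.0000 1/|dy|=1.1547
    cross y-line → (7,2), t=0.9122
    cross x-line → (6,2), t=1.5000 (wall)
  → r_4 = 1.5000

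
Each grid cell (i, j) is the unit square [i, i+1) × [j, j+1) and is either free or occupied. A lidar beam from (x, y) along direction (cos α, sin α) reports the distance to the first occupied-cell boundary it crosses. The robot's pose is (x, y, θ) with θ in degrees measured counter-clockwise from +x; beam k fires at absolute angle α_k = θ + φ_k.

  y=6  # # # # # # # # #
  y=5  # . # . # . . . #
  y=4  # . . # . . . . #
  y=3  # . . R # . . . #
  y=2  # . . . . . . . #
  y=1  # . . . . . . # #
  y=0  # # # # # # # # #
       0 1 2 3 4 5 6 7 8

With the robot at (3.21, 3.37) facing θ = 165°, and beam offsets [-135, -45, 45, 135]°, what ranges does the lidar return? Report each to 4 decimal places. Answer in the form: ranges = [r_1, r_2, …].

ranges = [0.9122, 1.8822, 2.5519, 2.7366]

beam 1: φ=-135°, α=30°
  d=(0.8660,0.5000)  start (3,3)  tX=0.9122 tY=1.2600  stride 1/|dx|=1.1547 1/|dy|=2.0000
    cross x-line → (4,3), t=0.9122 (wall)
  → r_1 = 0.9122
beam 2: φ=-45°, α=120°
  d=(-0.5000,0.8660)  start (3,3)  tX=0.4200 tY=0.7275  stride 1/|dx|=2.0000 1/|dy|=1.1547
    cross x-line → (2,3), t=0.4200
    cross y-line → (2,4), t=0.7275
    cross y-line → (2,5), t=1.8822 (wall)
  → r_2 = 1.8822
beam 3: φ=45°, α=210°
  d=(-0.8660,-0.5000)  start (3,3)  tX=0.2425 tY=0.7400  stride 1/|dx|=1.1547 1/|dy|=2.0000
    cross x-line → (2,3), t=0.2425
    cross y-line → (2,2), t=0.7400
    cross x-line → (1,2), t=1.3972
    cross x-line → (0,2), t=2.5519 (wall)
  → r_3 = 2.5519
beam 4: φ=135°, α=300°
  d=(0.5000,-0.8660)  start (3,3)  tX=1.5800 tY=0.4272  stride 1/|dx|=2.0000 1/|dy|=1.1547
    cross y-line → (3,2), t=0.4272
    cross x-line → (4,2), t=1.5800
    cross y-line → (4,1), t=1.5819
    cross y-line → (4,0), t=2.7366 (wall)
  → r_4 = 2.7366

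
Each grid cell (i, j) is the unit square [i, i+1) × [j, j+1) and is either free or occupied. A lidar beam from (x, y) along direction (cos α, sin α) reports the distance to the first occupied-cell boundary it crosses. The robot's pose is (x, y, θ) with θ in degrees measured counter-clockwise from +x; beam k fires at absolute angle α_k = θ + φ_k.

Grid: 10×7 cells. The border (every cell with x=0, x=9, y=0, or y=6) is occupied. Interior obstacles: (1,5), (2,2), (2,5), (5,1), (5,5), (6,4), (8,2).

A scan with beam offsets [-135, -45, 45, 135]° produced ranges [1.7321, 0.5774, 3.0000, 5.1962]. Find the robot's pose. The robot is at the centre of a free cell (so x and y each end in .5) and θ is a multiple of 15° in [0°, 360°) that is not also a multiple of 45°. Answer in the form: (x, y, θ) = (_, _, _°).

Enumerate (i+0.5, j+0.5, θ) over the 33 free cells and 16 admissible headings. For each, cast all 4 beams and compare to the given ranges.
  (3.5, 2.5, 255°): beam 1 = 2.8868 ≠ 1.7321 ✗
  (1.5, 1.5, 60°): beam 1 = 0.5176 ≠ 1.7321 ✗
  (6.5, 3.5, 75°): beam 1 = 2.8868 ≠ 1.7321 ✗
  (7.5, 2.5, 210°): beam 1 = 3.6235 ≠ 1.7321 ✗
  (3.5, 1.5, 105°): beam 1 = 1.0000 ≠ 1.7321 ✗
  …
  (7.5, 2.5, 15°): r_1=1.7321, r_2=0.5774, r_3=3.0000, r_4=5.1962 — all match ✓
Only this pose fits every beam.

(x, y, θ) = (7.5, 2.5, 15°)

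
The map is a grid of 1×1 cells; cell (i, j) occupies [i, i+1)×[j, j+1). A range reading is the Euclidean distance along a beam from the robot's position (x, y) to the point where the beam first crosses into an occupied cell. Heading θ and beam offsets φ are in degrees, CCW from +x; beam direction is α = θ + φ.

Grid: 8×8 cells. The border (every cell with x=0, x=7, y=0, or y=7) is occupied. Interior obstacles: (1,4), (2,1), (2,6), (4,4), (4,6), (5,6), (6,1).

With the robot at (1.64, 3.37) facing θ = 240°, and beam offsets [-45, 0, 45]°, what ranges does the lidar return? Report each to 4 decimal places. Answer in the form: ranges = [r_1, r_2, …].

beam 1: φ=-45°, α=195°
  cosα=-0.9659 sinα=-0.2588 | (1,3) | tMaxX 0.6626 tMaxY 1.4296 | tΔX 1.0353 tΔY 3.8637
    t=0.6626 [x] (0,3) — stop
  → r_1 = 0.6626
beam 2: φ=0°, α=240°
  cosα=-0.5000 sinα=-0.8660 | (1,3) | tMaxX 1.2800 tMaxY 0.4272 | tΔX 2.0000 tΔY 1.1547
    t=0.4272 [y] (1,2)
    t=1.2800 [x] (0,2) — stop
  → r_2 = 1.2800
beam 3: φ=45°, α=285°
  cosα=0.2588 sinα=-0.9659 | (1,3) | tMaxX 1.3909 tMaxY 0.3831 | tΔX 3.8637 tΔY 1.0353
    t=0.3831 [y] (1,2)
    t=1.3909 [x] (2,2)
    t=1.4183 [y] (2,1) — stop
  → r_3 = 1.4183

ranges = [0.6626, 1.2800, 1.4183]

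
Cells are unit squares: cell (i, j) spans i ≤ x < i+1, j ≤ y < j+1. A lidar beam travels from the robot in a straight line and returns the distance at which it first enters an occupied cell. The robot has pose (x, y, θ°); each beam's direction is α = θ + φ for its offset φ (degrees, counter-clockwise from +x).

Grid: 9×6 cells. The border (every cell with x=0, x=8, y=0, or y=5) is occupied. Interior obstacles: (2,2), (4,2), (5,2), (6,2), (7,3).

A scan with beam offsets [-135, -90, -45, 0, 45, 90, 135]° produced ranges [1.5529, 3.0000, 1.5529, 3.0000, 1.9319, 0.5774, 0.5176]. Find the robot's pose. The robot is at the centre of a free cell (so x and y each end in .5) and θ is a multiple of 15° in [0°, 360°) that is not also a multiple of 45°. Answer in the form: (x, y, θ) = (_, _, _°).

(x, y, θ) = (2.5, 4.5, 330°)

Enumerate (i+0.5, j+0.5, θ) over the 23 free cells and 16 admissible headings. For each, cast all 7 beams and compare to the given ranges.
  (5.5, 1.5, 150°): beam 1 = 2.5882 ≠ 1.5529 ✗
  (4.5, 1.5, 255°): beam 1 = 0.5774 ≠ 1.5529 ✗
  (1.5, 1.5, 60°): beam 1 = 0.5176 ≠ 1.5529 ✗
  (5.5, 1.5, 30°): beam 1 = 0.5176 ≠ 1.5529 ✗
  (4.5, 3.5, 255°): beam 1 = 1.7321 ≠ 1.5529 ✗
  …
  (2.5, 4.5, 330°): r_1=1.5529, r_2=3.0000, r_3=1.5529, r_4=3.0000, r_5=1.9319, r_6=0.5774, r_7=0.5176 — all match ✓
Only this pose fits every beam.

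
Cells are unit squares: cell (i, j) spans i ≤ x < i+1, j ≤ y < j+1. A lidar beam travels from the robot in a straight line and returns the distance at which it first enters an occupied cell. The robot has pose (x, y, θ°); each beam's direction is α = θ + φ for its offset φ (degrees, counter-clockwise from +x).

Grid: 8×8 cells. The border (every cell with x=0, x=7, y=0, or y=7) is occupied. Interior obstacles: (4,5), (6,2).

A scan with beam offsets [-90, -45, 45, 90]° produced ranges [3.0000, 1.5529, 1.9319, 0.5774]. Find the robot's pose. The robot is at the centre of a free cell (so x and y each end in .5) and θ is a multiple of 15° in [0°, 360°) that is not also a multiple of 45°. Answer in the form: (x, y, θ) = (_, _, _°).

(x, y, θ) = (6.5, 5.5, 240°)

Enumerate (i+0.5, j+0.5, θ) over the 34 free cells and 16 admissible headings. For each, cast all 4 beams and compare to the given ranges.
  (3.5, 1.5, 330°): beam 1 = 0.5774 ≠ 3.0000 ✗
  (3.5, 5.5, 150°): beam 1 = 1.7321 ≠ 3.0000 ✗
  (2.5, 3.5, 60°): beam 1 = 5.0000 ≠ 3.0000 ✗
  (5.5, 4.5, 330°): beam 1 = 4.0415 ≠ 3.0000 ✗
  …
  (6.5, 5.5, 240°): r_1=3.0000, r_2=1.5529, r_3=1.9319, r_4=0.5774 — all match ✓
Only this pose fits every beam.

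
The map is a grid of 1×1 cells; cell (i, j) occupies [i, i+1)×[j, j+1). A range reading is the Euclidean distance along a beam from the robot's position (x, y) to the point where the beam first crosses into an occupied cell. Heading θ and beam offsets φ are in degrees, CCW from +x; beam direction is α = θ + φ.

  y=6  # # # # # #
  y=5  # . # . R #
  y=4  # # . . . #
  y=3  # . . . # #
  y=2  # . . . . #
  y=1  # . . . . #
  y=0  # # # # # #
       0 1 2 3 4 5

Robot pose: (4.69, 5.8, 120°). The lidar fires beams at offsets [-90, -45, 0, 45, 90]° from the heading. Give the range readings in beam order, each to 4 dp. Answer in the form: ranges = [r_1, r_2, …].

beam 1: φ=-90°, α=30°
  cosα=0.8660 sinα=0.5000 | (4,5) | tMaxX 0.3580 tMaxY 0.4000 | tΔX 1.1547 tΔY 2.0000
    t=0.3580 [x] (5,5) — stop
  → r_1 = 0.3580
beam 2: φ=-45°, α=75°
  cosα=0.2588 sinα=0.9659 | (4,5) | tMaxX 1.1977 tMaxY 0.2071 | tΔX 3.8637 tΔY 1.0353
    t=0.2071 [y] (4,6) — stop
  → r_2 = 0.2071
beam 3: φ=0°, α=120°
  cosα=-0.5000 sinα=0.8660 | (4,5) | tMaxX 1.3800 tMaxY 0.2309 | tΔX 2.0000 tΔY 1.1547
    t=0.2309 [y] (4,6) — stop
  → r_3 = 0.2309
beam 4: φ=45°, α=165°
  cosα=-0.9659 sinα=0.2588 | (4,5) | tMaxX 0.7143 tMaxY 0.7727 | tΔX 1.0353 tΔY 3.8637
    t=0.7143 [x] (3,5)
    t=0.7727 [y] (3,6) — stop
  → r_4 = 0.7727
beam 5: φ=90°, α=210°
  cosα=-0.8660 sinα=-0.5000 | (4,5) | tMaxX 0.7967 tMaxY 1.6000 | tΔX 1.1547 tΔY 2.0000
    t=0.7967 [x] (3,5)
    t=1.6000 [y] (3,4)
    t=1.9514 [x] (2,4)
    t=3.1061 [x] (1,4) — stop
  → r_5 = 3.1061

ranges = [0.3580, 0.2071, 0.2309, 0.7727, 3.1061]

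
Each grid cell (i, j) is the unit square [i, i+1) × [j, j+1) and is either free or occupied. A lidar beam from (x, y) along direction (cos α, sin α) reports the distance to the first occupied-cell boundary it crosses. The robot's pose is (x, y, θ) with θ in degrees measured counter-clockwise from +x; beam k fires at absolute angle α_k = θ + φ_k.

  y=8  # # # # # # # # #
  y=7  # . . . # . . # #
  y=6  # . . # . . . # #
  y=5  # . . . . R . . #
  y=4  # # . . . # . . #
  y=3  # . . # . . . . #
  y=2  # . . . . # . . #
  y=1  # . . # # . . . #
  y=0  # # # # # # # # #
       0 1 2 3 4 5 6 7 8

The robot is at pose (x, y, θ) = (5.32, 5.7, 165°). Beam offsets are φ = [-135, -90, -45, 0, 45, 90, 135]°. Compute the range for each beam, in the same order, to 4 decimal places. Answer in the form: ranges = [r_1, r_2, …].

beam 1: φ=-135°, α=30°
  d=(0.8660,0.5000)  start (5,5)  tX=0.7852 tY=0.6000  stride 1/|dx|=1.1547 1/|dy|=2.0000
    cross y-line → (5,6), t=0.6000
    cross x-line → (6,6), t=0.7852
    cross x-line → (7,6), t=1.9399 (wall)
  → r_1 = 1.9399
beam 2: φ=-90°, α=75°
  d=(0.2588,0.9659)  start (5,5)  tX=2.6273 tY=0.3106  stride 1/|dx|=3.8637 1/|dy|=1.0353
    cross y-line → (5,6), t=0.3106
    cross y-line → (5,7), t=1.3459
    cross y-line → (5,8), t=2.3811 (wall)
  → r_2 = 2.3811
beam 3: φ=-45°, α=120°
  d=(-0.5000,0.8660)  start (5,5)  tX=0.6400 tY=0.3464  stride 1/|dx|=2.0000 1/|dy|=1.1547
    cross y-line → (5,6), t=0.3464
    cross x-line → (4,6), t=0.6400
    cross y-line → (4,7), t=1.5011 (wall)
  → r_3 = 1.5011
beam 4: φ=0°, α=165°
  d=(-0.9659,0.2588)  start (5,5)  tX=0.3313 tY=1.1591  stride 1/|dx|=1.0353 1/|dy|=3.8637
    cross x-line → (4,5), t=0.3313
    cross y-line → (4,6), t=1.1591
    cross x-line → (3,6), t=1.3666 (wall)
  → r_4 = 1.3666
beam 5: φ=45°, α=210°
  d=(-0.8660,-0.5000)  start (5,5)  tX=0.3695 tY=1.4000  stride 1/|dx|=1.1547 1/|dy|=2.0000
    cross x-line → (4,5), t=0.3695
    cross y-line → (4,4), t=1.4000
    cross x-line → (3,4), t=1.5242
    cross x-line → (2,4), t=2.6789
    cross y-line → (2,3), t=3.4000
    cross x-line → (1,3), t=3.8336
    cross x-line → (0,3), t=4.9883 (wall)
  → r_5 = 4.9883
beam 6: φ=90°, α=255°
  d=(-0.2588,-0.9659)  start (5,5)  tX=1.2364 tY=0.7247  stride 1/|dx|=3.8637 1/|dy|=1.0353
    cross y-line → (5,4), t=0.7247 (wall)
  → r_6 = 0.7247
beam 7: φ=135°, α=300°
  d=(0.5000,-0.8660)  start (5,5)  tX=1.3600 tY=0.8083  stride 1/|dx|=2.0000 1/|dy|=1.1547
    cross y-line → (5,4), t=0.8083 (wall)
  → r_7 = 0.8083

ranges = [1.9399, 2.3811, 1.5011, 1.3666, 4.9883, 0.7247, 0.8083]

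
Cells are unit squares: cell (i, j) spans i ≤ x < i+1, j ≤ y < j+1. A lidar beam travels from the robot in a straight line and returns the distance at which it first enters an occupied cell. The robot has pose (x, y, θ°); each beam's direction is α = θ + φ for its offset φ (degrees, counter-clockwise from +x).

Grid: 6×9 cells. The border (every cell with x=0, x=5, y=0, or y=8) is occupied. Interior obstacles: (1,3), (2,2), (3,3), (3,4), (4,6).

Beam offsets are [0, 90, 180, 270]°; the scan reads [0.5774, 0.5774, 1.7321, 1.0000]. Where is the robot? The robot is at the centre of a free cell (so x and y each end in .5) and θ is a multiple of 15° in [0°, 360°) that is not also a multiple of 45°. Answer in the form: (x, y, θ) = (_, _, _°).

Enumerate (i+0.5, j+0.5, θ) over the 23 free cells and 16 admissible headings. For each, cast all 4 beams and compare to the given ranges.
  (2.5, 6.5, 105°): beam 1 = 1.5529 ≠ 0.5774 ✗
  (3.5, 5.5, 240°): beam 2 = 1.7321 ≠ 0.5774 ✗
  (3.5, 6.5, 105°): beam 1 = 1.5529 ≠ 0.5774 ✗
  …
  (4.5, 1.5, 300°): r_1=0.5774, r_2=0.5774, r_3=1.7321, r_4=1.0000 — all match ✓
No second candidate reproduces the full scan.

(x, y, θ) = (4.5, 1.5, 300°)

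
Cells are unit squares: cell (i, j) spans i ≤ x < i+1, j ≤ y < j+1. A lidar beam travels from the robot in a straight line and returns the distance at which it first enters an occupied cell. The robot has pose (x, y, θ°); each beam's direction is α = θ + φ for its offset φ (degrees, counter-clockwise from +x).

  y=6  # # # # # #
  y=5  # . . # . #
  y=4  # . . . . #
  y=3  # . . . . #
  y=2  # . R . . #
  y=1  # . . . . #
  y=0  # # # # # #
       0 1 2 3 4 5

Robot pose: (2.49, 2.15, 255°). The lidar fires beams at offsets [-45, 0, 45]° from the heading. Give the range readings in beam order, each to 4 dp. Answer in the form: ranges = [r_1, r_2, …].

beam 1: φ=-45°, α=210°
  cosα=-0.8660 sinα=-0.5000 | (2,2) | tMaxX 0.5658 tMaxY 0.3000 | tΔX 1.1547 tΔY 2.0000
    t=0.3000 [y] (2,1)
    t=0.5658 [x] (1,1)
    t=1.7205 [x] (0,1) — stop
  → r_1 = 1.7205
beam 2: φ=0°, α=255°
  cosα=-0.2588 sinα=-0.9659 | (2,2) | tMaxX 1.8932 tMaxY 0.1553 | tΔX 3.8637 tΔY 1.0353
    t=0.1553 [y] (2,1)
    t=1.1906 [y] (2,0) — stop
  → r_2 = 1.1906
beam 3: φ=45°, α=300°
  cosα=0.5000 sinα=-0.8660 | (2,2) | tMaxX 1.0200 tMaxY 0.1732 | tΔX 2.0000 tΔY 1.1547
    t=0.1732 [y] (2,1)
    t=1.0200 [x] (3,1)
    t=1.3279 [y] (3,0) — stop
  → r_3 = 1.3279

ranges = [1.7205, 1.1906, 1.3279]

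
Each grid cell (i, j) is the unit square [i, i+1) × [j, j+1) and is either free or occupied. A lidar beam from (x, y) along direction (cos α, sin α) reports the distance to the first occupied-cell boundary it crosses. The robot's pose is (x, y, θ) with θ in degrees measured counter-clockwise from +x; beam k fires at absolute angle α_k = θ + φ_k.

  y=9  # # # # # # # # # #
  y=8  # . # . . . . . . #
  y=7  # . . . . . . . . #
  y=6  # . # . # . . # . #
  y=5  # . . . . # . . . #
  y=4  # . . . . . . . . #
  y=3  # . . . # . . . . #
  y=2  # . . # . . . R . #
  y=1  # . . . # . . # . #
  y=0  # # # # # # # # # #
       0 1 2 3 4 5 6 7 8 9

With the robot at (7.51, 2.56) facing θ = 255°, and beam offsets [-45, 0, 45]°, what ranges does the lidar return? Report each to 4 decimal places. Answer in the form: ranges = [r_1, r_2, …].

ranges = [2.8983, 0.5798, 0.6466]

beam 1: φ=-45°, α=210°
  d=(-0.8660,-0.5000)  start (7,2)  tX=0.5889 tY=1.1200  stride 1/|dx|=1.1547 1/|dy|=2.0000
    cross x-line → (6,2), t=0.5889
    cross y-line → (6,1), t=1.1200
    cross x-line → (5,1), t=1.7436
    cross x-line → (4,1), t=2.8983 (wall)
  → r_1 = 2.8983
beam 2: φ=0°, α=255°
  d=(-0.2588,-0.9659)  start (7,2)  tX=1.9705 tY=0.5798  stride 1/|dx|=3.8637 1/|dy|=1.0353
    cross y-line → (7,1), t=0.5798 (wall)
  → r_2 = 0.5798
beam 3: φ=45°, α=300°
  d=(0.5000,-0.8660)  start (7,2)  tX=0.9800 tY=0.6466  stride 1/|dx|=2.0000 1/|dy|=1.1547
    cross y-line → (7,1), t=0.6466 (wall)
  → r_3 = 0.6466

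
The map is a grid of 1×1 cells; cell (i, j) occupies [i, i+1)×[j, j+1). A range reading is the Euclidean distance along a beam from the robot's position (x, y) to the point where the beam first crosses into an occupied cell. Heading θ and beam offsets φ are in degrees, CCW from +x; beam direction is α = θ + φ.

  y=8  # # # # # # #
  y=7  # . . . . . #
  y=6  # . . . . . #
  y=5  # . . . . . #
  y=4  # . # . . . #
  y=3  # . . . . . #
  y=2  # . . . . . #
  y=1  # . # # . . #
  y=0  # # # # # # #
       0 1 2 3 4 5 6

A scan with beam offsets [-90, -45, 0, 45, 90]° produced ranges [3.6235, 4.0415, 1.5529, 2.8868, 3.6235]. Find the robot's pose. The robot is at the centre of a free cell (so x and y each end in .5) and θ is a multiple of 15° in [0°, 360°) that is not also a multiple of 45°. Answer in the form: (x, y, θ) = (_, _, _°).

The pose lattice has 32·16 = 512 candidates. Test each by forward raycasting.
  (4.5, 3.5, 255°): beam 1 = 1.9319 ≠ 3.6235 ✗
  (4.5, 7.5, 60°): beam 1 = 1.7321 ≠ 3.6235 ✗
  (2.5, 7.5, 240°): beam 1 = 1.0000 ≠ 3.6235 ✗
  …
  (4.5, 4.5, 195°): r_1=3.6235, r_2=4.0415, r_3=1.5529, r_4=2.8868, r_5=3.6235 — all match ✓
No second candidate reproduces the full scan.

(x, y, θ) = (4.5, 4.5, 195°)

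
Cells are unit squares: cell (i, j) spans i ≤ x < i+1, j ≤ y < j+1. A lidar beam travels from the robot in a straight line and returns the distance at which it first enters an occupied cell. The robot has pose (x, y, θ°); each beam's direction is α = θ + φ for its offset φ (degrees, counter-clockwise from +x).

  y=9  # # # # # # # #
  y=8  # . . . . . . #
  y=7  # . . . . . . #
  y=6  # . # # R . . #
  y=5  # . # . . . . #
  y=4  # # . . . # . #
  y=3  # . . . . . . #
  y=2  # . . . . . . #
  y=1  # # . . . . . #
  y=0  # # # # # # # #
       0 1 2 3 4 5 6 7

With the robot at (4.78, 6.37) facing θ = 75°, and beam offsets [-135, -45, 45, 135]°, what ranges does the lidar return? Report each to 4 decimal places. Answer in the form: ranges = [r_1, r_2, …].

beam 1: φ=-135°, α=300°
  d=(0.5000,-0.8660)  start (4,6)  tX=0.4400 tY=0.4272  stride 1/|dx|=2.0000 1/|dy|=1.1547
    cross y-line → (4,5), t=0.4272
    cross x-line → (5,5), t=0.4400
    cross y-line → (5,4), t=1.5819 (wall)
  → r_1 = 1.5819
beam 2: φ=-45°, α=30°
  d=(0.8660,0.5000)  start (4,6)  tX=0.2540 tY=1.2600  stride 1/|dx|=1.1547 1/|dy|=2.0000
    cross x-line → (5,6), t=0.2540
    cross y-line → (5,7), t=1.2600
    cross x-line → (6,7), t=1.4087
    cross x-line → (7,7), t=2.5634 (wall)
  → r_2 = 2.5634
beam 3: φ=45°, α=120°
  d=(-0.5000,0.8660)  start (4,6)  tX=1.5600 tY=0.7275  stride 1/|dx|=2.0000 1/|dy|=1.1547
    cross y-line → (4,7), t=0.7275
    cross x-line → (3,7), t=1.5600
    cross y-line → (3,8), t=1.8822
    cross y-line → (3,9), t=3.0369 (wall)
  → r_3 = 3.0369
beam 4: φ=135°, α=210°
  d=(-0.8660,-0.5000)  start (4,6)  tX=0.9007 tY=0.7400  stride 1/|dx|=1.1547 1/|dy|=2.0000
    cross y-line → (4,5), t=0.7400
    cross x-line → (3,5), t=0.9007
    cross x-line → (2,5), t=2.0554 (wall)
  → r_4 = 2.0554

ranges = [1.5819, 2.5634, 3.0369, 2.0554]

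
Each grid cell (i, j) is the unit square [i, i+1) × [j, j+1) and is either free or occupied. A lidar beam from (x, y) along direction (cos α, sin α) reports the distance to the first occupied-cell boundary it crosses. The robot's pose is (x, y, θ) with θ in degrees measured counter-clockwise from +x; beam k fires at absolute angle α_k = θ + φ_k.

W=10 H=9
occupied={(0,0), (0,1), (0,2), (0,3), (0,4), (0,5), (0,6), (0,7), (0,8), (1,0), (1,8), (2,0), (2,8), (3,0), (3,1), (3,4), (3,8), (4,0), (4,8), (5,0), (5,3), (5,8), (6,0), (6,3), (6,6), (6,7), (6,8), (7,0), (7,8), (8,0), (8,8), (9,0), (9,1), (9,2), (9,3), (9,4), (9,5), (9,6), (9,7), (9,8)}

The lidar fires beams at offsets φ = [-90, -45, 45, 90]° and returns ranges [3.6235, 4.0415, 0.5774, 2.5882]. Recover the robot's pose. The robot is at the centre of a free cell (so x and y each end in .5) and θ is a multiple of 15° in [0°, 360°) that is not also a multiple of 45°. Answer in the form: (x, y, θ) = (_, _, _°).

(x, y, θ) = (4.5, 4.5, 165°)

Candidates: 50 free-cell centres × 16 headings = 800 poses. Raycast each; keep the one whose scan matches to 4 dp.
  (7.5, 5.5, 300°): beam 1 = 7.5056 ≠ 3.6235 ✗
  (5.5, 4.5, 330°): beam 1 = 0.5774 ≠ 3.6235 ✗
  (7.5, 2.5, 195°): beam 2 = 1.0000 ≠ 4.0415 ✗
  …
  (4.5, 4.5, 165°): r_1=3.6235, r_2=4.0415, r_3=0.5774, r_4=2.5882 — all match ✓
No second candidate reproduces the full scan.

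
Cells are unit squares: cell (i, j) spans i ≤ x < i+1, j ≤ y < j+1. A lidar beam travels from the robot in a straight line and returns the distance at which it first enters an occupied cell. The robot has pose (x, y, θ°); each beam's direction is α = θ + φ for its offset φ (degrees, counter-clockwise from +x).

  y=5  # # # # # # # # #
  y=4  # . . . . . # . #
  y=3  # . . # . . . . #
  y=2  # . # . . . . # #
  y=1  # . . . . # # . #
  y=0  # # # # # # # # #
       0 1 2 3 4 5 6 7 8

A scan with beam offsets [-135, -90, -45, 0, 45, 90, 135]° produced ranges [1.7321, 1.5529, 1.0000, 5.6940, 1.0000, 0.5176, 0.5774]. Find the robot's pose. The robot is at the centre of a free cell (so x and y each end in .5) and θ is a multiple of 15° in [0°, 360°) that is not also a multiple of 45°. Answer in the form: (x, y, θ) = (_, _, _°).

(x, y, θ) = (2.5, 4.5, 345°)

Enumerate (i+0.5, j+0.5, θ) over the 22 free cells and 16 admissible headings. For each, cast all 7 beams and compare to the given ranges.
  (4.5, 1.5, 330°): beam 1 = 1.9319 ≠ 1.7321 ✗
  (1.5, 3.5, 75°): beam 1 = 1.0000 ≠ 1.7321 ✗
  (1.5, 1.5, 75°): beam 1 = 0.5774 ≠ 1.7321 ✗
  …
  (2.5, 4.5, 345°): r_1=1.7321, r_2=1.5529, r_3=1.0000, r_4=5.6940, r_5=1.0000, r_6=0.5176, r_7=0.5774 — all match ✓
No second candidate reproduces the full scan.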